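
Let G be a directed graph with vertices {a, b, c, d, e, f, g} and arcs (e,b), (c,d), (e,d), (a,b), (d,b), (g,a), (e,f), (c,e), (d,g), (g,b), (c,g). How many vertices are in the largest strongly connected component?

{e} is an SCC by itself.
{b} is an SCC by itself.
{f} is an SCC by itself.
{a} is an SCC by itself.
{c} is an SCC by itself.
(and 2 more singleton SCCs)
The largest has 1 vertex.

1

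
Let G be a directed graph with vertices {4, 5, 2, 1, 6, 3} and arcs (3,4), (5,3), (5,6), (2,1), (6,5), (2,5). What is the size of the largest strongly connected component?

2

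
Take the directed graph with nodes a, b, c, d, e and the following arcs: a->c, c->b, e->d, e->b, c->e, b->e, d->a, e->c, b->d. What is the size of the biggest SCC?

5

{a, b, c, d, e} are all mutually reachable — one SCC of size 5.
The largest has 5 vertices.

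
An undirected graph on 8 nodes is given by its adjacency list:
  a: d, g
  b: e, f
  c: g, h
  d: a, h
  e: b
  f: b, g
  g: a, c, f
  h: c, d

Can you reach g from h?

From h we can reach a, b, c, d, e, f, g, h, which includes g.

Yes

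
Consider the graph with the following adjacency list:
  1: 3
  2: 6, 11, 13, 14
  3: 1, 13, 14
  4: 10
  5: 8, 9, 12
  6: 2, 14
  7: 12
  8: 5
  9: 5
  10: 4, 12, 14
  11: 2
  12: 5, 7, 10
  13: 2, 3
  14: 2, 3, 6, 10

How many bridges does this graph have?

The edges on the cycle 2-14-3-13-2 are not bridges since each lies on that cycle.
But removing 4-10 disconnects 4 from 10; removing 1-3 disconnects 1 from 3; removing 14-10 disconnects 14 from 10; removing 5-9 disconnects 5 from 9 — these are bridges.
In total 9 edges are bridges.

9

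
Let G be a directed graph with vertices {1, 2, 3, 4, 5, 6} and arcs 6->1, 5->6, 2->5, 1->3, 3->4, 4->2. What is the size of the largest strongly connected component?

6

{1, 2, 3, 4, 5, 6} are all mutually reachable — one SCC of size 6.
The largest has 6 vertices.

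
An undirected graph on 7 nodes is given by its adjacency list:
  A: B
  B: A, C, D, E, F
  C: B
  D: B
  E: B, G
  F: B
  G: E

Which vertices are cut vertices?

B, E

Removing B increases the component count from 1 to 5, so B is a cut vertex.
Removing E increases the component count from 1 to 2, so E is a cut vertex.
By contrast removing F leaves 1 component; it is not a cut vertex. No other vertex is a cut vertex either.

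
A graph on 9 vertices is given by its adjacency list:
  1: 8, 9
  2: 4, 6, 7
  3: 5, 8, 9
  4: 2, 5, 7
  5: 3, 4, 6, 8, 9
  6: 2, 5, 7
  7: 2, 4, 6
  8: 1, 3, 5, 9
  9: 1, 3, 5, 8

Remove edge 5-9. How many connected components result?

5 and 9 are still connected via 5-3-9, so the component count stays at 1.

1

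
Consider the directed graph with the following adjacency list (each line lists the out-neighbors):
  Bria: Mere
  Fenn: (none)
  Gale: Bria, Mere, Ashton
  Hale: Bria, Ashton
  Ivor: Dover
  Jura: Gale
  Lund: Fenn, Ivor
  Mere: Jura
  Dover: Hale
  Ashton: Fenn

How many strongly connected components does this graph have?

7

{Bria, Gale, Jura, Mere} are all mutually reachable — one SCC of size 4.
{Lund} is an SCC by itself.
{Ashton} is an SCC by itself.
{Fenn} is an SCC by itself.
{Dover} is an SCC by itself.
(and 2 more singleton SCCs)
That gives 7 strongly connected components.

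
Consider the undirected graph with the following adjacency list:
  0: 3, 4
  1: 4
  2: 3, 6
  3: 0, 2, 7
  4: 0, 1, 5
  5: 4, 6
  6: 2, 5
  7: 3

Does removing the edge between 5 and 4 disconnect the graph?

No

After removing 5-4, the path 5-6-2-3-0-4 still connects them, so the edge is not a bridge.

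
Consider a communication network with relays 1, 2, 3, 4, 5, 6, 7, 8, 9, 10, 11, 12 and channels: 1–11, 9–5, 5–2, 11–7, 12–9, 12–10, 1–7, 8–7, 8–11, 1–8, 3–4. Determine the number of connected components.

4

6 is isolated — a component by itself.
Starting from 3 we can reach 3, 4. That is one component of size 2.
Starting from 1 we can reach 1, 7, 8, 11. That is one component of size 4.
Starting from 2 we can reach 2, 5, 9, 10, 12. That is one component of size 5.
Total: 4 components.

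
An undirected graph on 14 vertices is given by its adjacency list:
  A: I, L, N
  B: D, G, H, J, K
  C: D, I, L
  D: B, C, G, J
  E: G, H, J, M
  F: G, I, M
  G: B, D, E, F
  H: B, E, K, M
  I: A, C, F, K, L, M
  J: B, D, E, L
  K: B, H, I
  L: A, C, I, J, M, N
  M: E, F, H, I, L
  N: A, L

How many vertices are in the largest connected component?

Starting from A we can reach A, B, C, D, E, F, G, H, I, J, K, L, M, N. That is one component of size 14.
The largest has 14 vertices.

14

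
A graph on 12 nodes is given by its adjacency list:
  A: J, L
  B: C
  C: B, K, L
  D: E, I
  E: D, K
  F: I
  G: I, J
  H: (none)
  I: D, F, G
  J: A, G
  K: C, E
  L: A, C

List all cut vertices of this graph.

Removing C increases the component count from 2 to 3, so C is a cut vertex.
Removing I increases the component count from 2 to 3, so I is a cut vertex.
By contrast removing G leaves 2 components; it is not a cut vertex. No other vertex is a cut vertex either.

C, I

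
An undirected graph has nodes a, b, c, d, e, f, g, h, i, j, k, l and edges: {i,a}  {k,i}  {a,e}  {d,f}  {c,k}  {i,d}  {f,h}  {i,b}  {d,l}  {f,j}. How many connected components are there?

2

g is isolated — a component by itself.
Starting from a we can reach a, b, c, d, e, f, h, i, j, k, l. That is one component of size 11.
Total: 2 components.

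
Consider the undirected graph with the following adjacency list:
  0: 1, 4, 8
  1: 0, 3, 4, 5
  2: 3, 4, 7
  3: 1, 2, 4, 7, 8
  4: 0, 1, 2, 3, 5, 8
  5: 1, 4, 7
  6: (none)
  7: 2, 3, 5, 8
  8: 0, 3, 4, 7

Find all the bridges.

The edges on the cycle 2-7-3-2 are not bridges since each lies on that cycle.
Every edge lies on some cycle, so there are no bridges.

none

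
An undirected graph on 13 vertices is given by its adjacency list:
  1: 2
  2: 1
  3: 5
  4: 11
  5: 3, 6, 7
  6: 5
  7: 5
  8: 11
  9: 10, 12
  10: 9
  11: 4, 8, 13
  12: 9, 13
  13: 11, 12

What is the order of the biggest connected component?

Starting from 1 we can reach 1, 2. That is one component of size 2.
Starting from 3 we can reach 3, 5, 6, 7. That is one component of size 4.
Starting from 4 we can reach 4, 8, 9, 10, 11, 12, 13. That is one component of size 7.
The largest has 7 vertices.

7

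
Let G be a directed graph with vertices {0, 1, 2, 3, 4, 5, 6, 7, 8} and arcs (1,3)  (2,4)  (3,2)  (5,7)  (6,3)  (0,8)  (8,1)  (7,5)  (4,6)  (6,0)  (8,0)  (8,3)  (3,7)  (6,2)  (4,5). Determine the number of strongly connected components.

{0, 1, 2, 3, 4, 6, 8} are all mutually reachable — one SCC of size 7.
{5, 7} are all mutually reachable — one SCC of size 2.
That gives 2 strongly connected components.

2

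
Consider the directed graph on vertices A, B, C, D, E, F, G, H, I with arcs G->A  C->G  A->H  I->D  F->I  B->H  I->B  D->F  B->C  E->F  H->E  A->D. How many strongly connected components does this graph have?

1

{A, B, C, D, E, F, G, H, I} are all mutually reachable — one SCC of size 9.
That gives 1 strongly connected component.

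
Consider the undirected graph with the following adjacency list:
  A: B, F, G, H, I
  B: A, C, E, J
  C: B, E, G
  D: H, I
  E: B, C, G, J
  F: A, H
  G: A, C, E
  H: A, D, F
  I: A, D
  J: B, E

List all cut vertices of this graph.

A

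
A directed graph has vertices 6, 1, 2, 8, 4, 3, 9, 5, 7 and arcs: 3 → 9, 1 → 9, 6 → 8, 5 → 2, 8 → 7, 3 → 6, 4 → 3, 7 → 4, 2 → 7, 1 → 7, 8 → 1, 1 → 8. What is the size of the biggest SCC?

6

{1, 3, 4, 6, 7, 8} are all mutually reachable — one SCC of size 6.
{5} is an SCC by itself.
{9} is an SCC by itself.
{2} is an SCC by itself.
The largest has 6 vertices.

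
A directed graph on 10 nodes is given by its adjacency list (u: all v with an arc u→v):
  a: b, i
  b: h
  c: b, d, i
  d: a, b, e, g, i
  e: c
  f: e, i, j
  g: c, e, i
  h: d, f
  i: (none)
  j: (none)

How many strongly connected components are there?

{a, b, c, d, e, f, g, h} are all mutually reachable — one SCC of size 8.
{i} is an SCC by itself.
{j} is an SCC by itself.
That gives 3 strongly connected components.

3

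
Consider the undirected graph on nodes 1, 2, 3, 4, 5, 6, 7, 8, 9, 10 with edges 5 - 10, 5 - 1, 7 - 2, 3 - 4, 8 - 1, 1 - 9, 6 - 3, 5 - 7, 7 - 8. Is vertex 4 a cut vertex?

No

Deleting 4 leaves 2 components (was 2), so 4 is not a cut vertex.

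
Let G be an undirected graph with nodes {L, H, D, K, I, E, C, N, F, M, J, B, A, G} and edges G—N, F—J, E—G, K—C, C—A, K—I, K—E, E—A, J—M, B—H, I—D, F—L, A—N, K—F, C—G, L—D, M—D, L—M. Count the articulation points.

1

Removing K increases the component count from 2 to 3, so K is a cut vertex.
By contrast removing C leaves 2 components; it is not a cut vertex. No other vertex is a cut vertex either.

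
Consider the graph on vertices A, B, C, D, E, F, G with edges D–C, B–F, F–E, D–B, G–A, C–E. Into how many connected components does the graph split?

Starting from A we can reach A, G. That is one component of size 2.
Starting from B we can reach B, C, D, E, F. That is one component of size 5.
Total: 2 components.

2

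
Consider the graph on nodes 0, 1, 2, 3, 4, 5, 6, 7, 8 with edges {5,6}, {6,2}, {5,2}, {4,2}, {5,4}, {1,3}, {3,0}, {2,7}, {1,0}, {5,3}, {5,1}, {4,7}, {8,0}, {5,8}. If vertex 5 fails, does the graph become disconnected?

Yes

Deleting 5 raises the number of components from 1 to 2, so 5 is a cut vertex.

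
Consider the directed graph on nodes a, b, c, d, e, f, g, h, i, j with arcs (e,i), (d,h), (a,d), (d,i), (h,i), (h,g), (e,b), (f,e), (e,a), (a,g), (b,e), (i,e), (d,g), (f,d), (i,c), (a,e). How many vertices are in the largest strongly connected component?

{a, b, d, e, h, i} are all mutually reachable — one SCC of size 6.
{g} is an SCC by itself.
{j} is an SCC by itself.
{f} is an SCC by itself.
{c} is an SCC by itself.
The largest has 6 vertices.

6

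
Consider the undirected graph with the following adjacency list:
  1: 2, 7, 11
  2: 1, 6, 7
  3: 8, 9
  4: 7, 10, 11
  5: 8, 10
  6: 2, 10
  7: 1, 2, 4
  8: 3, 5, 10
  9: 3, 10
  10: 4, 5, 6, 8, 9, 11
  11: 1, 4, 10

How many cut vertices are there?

Removing 10 increases the component count from 1 to 2, so 10 is a cut vertex.
By contrast removing 6 leaves 1 component; it is not a cut vertex. No other vertex is a cut vertex either.

1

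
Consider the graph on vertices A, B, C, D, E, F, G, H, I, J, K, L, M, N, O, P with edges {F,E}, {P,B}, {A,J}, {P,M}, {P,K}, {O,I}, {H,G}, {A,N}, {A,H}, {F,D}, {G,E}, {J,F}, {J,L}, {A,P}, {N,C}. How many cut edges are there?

9

The edges on the cycle A-H-G-E-F-J-A are not bridges since each lies on that cycle.
But removing D - F disconnects D from F; removing M - P disconnects M from P; removing K - P disconnects K from P; removing B - P disconnects B from P — these are bridges.
In total 9 edges are bridges.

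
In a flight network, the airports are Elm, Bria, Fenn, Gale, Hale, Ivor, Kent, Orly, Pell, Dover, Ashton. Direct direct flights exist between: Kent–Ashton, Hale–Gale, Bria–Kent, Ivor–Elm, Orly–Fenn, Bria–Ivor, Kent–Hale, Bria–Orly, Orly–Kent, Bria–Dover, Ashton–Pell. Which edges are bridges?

Ashton-Kent, Ashton-Pell, Bria-Dover, Bria-Ivor, Elm-Ivor, Fenn-Orly, Gale-Hale, Hale-Kent

The edges on the cycle Bria-Orly-Kent-Bria are not bridges since each lies on that cycle.
But removing Elm–Ivor disconnects Elm from Ivor; removing Kent–Hale disconnects Kent from Hale; removing Orly–Fenn disconnects Orly from Fenn; removing Hale–Gale disconnects Hale from Gale — these are bridges.
In total 8 edges are bridges.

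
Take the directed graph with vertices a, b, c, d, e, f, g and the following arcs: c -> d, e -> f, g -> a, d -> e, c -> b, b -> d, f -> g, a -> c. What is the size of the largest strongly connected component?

{a, b, c, d, e, f, g} are all mutually reachable — one SCC of size 7.
The largest has 7 vertices.

7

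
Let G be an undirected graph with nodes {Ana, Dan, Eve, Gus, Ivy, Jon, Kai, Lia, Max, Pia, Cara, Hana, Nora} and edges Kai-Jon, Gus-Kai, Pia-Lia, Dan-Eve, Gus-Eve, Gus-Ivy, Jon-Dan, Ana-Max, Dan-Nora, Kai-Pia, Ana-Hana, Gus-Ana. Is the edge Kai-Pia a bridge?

Removing Kai-Pia leaves no path between Kai and Pia: the component count goes from 2 to 3. So it is a bridge.

Yes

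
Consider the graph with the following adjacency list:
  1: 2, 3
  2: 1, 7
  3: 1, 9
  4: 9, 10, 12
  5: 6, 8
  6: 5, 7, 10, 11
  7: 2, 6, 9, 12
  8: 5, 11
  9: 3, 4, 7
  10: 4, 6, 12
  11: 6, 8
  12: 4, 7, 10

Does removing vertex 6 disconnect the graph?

Deleting 6 raises the number of components from 1 to 2, so 6 is a cut vertex.

Yes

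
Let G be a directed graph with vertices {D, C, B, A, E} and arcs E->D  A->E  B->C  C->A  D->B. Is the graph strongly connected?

Yes

From C we can reach every vertex (A, B, C, D, E), and every vertex can reach C (A, B, C, D, E). So the whole graph is one strongly connected component.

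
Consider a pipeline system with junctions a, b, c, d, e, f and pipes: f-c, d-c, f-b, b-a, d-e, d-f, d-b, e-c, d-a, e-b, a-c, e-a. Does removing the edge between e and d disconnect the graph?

No

After removing e-d, the path e-b-d still connects them, so the edge is not a bridge.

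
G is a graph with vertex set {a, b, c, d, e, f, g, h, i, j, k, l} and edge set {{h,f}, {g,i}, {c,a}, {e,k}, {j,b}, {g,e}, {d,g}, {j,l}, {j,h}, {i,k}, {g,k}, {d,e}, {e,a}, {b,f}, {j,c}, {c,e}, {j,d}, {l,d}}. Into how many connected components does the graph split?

Starting from a we can reach a, b, c, d, e, f, g, h, i, j, k, l. That is one component of size 12.
Total: 1 component.

1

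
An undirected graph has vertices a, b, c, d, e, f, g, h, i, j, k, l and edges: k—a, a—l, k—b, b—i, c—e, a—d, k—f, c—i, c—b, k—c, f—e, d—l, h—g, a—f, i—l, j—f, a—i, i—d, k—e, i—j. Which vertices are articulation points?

Removing k, for instance, still leaves 2 components. No single vertex removal increases the component count — the graph has no articulation points.

none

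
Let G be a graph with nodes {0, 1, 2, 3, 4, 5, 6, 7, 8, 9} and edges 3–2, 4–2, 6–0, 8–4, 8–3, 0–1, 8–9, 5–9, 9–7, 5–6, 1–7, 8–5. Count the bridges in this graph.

0

The edges on the cycle 8-5-6-0-1-7-9-8 are not bridges since each lies on that cycle.
Every edge lies on some cycle, so there are no bridges.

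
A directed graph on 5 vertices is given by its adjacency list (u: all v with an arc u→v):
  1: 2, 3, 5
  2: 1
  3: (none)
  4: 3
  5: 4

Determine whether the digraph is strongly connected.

No

There is no directed path from 5 to 2, so the graph is not strongly connected.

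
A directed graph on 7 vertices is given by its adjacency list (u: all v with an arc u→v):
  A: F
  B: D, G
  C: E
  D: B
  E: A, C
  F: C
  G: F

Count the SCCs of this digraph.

{A, C, E, F} are all mutually reachable — one SCC of size 4.
{B, D} are all mutually reachable — one SCC of size 2.
{G} is an SCC by itself.
That gives 3 strongly connected components.

3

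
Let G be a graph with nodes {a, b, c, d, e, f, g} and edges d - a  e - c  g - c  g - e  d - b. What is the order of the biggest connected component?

3

f is isolated — a component by itself.
Starting from c we can reach c, e, g. That is one component of size 3.
Starting from a we can reach a, b, d. That is one component of size 3.
The largest has 3 vertices.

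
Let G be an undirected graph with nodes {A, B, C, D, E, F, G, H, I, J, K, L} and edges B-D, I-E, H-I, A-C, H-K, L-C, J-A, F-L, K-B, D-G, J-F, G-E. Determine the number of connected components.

Starting from A we can reach A, C, F, J, L. That is one component of size 5.
Starting from B we can reach B, D, E, G, H, I, K. That is one component of size 7.
Total: 2 components.

2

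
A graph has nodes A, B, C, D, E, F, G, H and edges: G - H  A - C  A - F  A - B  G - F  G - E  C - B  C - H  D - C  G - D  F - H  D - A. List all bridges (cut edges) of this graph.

E-G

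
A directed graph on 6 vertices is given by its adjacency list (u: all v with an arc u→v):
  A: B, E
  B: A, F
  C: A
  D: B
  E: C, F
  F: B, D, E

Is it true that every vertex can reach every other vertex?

Yes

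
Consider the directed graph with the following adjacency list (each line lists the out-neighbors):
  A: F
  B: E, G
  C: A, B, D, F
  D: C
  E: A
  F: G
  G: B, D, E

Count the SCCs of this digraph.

{A, B, C, D, E, F, G} are all mutually reachable — one SCC of size 7.
That gives 1 strongly connected component.

1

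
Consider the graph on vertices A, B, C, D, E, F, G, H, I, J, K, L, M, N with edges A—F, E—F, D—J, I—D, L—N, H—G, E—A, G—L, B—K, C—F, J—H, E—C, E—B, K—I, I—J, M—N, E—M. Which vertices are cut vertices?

E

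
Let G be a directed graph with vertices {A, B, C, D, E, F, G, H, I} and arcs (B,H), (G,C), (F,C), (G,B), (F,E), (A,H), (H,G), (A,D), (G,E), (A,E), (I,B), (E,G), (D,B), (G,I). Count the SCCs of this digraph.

5

{B, E, G, H, I} are all mutually reachable — one SCC of size 5.
{C} is an SCC by itself.
{F} is an SCC by itself.
{D} is an SCC by itself.
{A} is an SCC by itself.
That gives 5 strongly connected components.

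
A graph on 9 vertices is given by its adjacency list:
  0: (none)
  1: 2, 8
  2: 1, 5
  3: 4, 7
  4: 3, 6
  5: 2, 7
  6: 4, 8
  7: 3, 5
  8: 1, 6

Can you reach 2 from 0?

The component containing 0 is {0}, and 2 is not in it.

No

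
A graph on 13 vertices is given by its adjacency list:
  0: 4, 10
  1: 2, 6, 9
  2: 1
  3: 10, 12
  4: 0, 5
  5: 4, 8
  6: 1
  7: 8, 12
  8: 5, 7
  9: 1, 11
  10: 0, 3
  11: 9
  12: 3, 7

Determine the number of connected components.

2

Starting from 1 we can reach 1, 2, 6, 9, 11. That is one component of size 5.
Starting from 0 we can reach 0, 3, 4, 5, 7, 8, 10, 12. That is one component of size 8.
Total: 2 components.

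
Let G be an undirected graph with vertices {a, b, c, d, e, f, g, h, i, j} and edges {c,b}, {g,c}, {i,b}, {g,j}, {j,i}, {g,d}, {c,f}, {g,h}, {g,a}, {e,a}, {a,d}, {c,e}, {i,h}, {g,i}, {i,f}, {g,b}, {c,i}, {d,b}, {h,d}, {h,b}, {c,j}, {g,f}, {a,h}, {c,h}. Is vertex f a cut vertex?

No

Deleting f leaves 1 component (was 1) (its neighbors c, g, i remain connected to each other), so f is not a cut vertex.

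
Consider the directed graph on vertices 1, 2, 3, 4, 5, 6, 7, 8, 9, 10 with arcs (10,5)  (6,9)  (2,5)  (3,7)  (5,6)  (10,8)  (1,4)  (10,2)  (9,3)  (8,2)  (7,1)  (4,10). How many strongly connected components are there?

1

{1, 2, 3, 4, 5, 6, 7, 8, 9, 10} are all mutually reachable — one SCC of size 10.
That gives 1 strongly connected component.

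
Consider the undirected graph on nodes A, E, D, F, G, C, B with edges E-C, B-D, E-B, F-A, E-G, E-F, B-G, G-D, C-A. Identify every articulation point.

E

Removing E increases the component count from 1 to 2, so E is a cut vertex.
By contrast removing F leaves 1 component; it is not a cut vertex. No other vertex is a cut vertex either.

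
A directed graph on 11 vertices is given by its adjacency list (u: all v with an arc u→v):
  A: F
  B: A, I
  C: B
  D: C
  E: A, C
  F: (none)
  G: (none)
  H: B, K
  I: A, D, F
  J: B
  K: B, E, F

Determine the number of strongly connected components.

8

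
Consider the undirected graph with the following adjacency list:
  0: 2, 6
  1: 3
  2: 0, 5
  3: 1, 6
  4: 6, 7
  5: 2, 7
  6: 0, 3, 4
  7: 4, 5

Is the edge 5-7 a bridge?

No

After removing 5-7, the path 5-2-0-6-4-7 still connects them, so the edge is not a bridge.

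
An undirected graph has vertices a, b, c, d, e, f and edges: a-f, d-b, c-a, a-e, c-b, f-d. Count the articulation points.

1

Removing a increases the component count from 1 to 2, so a is a cut vertex.
By contrast removing e leaves 1 component; it is not a cut vertex. No other vertex is a cut vertex either.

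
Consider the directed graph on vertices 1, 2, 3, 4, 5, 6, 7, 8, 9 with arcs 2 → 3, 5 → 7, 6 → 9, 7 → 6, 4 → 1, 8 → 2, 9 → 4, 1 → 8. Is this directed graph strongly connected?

No

There is no directed path from 7 to 5, so the graph is not strongly connected.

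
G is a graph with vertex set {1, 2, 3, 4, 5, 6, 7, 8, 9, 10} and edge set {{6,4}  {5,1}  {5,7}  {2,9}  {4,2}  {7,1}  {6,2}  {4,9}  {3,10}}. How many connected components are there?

4

8 is isolated — a component by itself.
Starting from 3 we can reach 3, 10. That is one component of size 2.
Starting from 1 we can reach 1, 5, 7. That is one component of size 3.
Starting from 2 we can reach 2, 4, 6, 9. That is one component of size 4.
Total: 4 components.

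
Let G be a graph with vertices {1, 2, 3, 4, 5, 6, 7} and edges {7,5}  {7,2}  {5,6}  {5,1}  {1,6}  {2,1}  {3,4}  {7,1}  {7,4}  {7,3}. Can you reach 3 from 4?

Yes

From 4 we can reach 1, 2, 3, 4, 5, 6, 7, which includes 3.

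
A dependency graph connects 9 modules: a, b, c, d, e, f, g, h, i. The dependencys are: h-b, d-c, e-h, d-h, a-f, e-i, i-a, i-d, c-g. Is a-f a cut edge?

Removing a-f leaves no path between a and f: the component count goes from 1 to 2. So it is a bridge.

Yes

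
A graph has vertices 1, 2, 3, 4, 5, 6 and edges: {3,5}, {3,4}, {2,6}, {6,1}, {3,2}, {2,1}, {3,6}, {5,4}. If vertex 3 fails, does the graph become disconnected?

Yes

Deleting 3 raises the number of components from 1 to 2, so 3 is a cut vertex.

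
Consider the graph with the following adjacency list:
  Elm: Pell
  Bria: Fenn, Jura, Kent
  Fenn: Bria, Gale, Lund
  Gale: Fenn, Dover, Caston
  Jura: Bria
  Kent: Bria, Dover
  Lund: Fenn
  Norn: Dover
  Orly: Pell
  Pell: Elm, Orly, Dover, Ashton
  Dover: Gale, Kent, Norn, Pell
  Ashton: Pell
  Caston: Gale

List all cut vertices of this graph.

Removing Bria increases the component count from 1 to 2, so Bria is a cut vertex.
Removing Fenn increases the component count from 1 to 2, so Fenn is a cut vertex.
Removing Gale increases the component count from 1 to 2, so Gale is a cut vertex.
Likewise Pell, Dover are cut vertices.
By contrast removing Orly leaves 1 component; it is not a cut vertex. No other vertex is a cut vertex either.

Bria, Fenn, Gale, Pell, Dover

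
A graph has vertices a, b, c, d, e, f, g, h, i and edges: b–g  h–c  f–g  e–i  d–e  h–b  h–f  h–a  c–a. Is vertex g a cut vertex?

No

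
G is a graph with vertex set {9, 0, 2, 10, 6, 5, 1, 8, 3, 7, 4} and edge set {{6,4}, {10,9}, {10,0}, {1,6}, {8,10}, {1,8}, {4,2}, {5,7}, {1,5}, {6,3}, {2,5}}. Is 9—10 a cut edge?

Yes

Removing 9—10 leaves no path between 9 and 10: the component count goes from 1 to 2. So it is a bridge.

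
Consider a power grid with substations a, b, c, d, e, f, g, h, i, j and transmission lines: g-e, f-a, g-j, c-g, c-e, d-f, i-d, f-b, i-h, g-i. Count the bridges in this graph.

7

The edges on the cycle c-g-e-c are not bridges since each lies on that cycle.
But removing i-d disconnects i from d; removing a-f disconnects a from f; removing d-f disconnects d from f; removing f-b disconnects f from b — these are bridges.
In total 7 edges are bridges.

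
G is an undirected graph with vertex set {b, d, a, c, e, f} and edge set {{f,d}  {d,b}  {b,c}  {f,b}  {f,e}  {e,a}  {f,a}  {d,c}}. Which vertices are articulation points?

Removing f increases the component count from 1 to 2, so f is a cut vertex.
By contrast removing b leaves 1 component; it is not a cut vertex. No other vertex is a cut vertex either.

f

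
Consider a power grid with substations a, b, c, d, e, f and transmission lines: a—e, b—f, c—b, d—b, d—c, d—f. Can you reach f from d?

Yes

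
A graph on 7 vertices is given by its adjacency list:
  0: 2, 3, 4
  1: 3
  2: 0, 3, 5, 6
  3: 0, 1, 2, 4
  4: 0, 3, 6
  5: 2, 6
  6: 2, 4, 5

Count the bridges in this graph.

The edges on the cycle 4-0-2-5-6-4 are not bridges since each lies on that cycle.
But removing 3-1 disconnects 3 from 1 — this is a bridge.

1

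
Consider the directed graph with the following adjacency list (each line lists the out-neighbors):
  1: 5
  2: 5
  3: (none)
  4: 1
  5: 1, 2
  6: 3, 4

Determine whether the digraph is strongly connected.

No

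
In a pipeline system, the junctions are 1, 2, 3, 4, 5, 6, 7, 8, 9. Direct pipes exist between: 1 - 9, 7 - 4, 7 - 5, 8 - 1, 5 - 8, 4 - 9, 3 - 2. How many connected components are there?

6 is isolated — a component by itself.
Starting from 2 we can reach 2, 3. That is one component of size 2.
Starting from 1 we can reach 1, 4, 5, 7, 8, 9. That is one component of size 6.
Total: 3 components.

3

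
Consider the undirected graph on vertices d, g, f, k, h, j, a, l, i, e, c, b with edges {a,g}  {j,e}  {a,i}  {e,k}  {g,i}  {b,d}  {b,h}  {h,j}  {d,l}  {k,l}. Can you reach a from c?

No

The component containing c is {c}, and a is not in it.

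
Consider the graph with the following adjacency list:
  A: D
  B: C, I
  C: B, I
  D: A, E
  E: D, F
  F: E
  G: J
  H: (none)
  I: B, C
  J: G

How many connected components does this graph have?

H is isolated — a component by itself.
Starting from G we can reach G, J. That is one component of size 2.
Starting from B we can reach B, C, I. That is one component of size 3.
Starting from A we can reach A, D, E, F. That is one component of size 4.
Total: 4 components.

4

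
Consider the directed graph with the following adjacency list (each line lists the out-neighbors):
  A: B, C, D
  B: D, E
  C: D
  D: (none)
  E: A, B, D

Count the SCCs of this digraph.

{A, B, E} are all mutually reachable — one SCC of size 3.
{D} is an SCC by itself.
{C} is an SCC by itself.
That gives 3 strongly connected components.

3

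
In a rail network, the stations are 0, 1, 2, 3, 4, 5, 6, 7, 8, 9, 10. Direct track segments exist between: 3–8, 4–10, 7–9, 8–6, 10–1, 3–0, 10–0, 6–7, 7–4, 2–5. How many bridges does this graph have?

The edges on the cycle 3-8-6-7-4-10-0-3 are not bridges since each lies on that cycle.
But removing 1–10 disconnects 1 from 10; removing 2–5 disconnects 2 from 5; removing 7–9 disconnects 7 from 9 — these are bridges.
That makes 3 bridges.

3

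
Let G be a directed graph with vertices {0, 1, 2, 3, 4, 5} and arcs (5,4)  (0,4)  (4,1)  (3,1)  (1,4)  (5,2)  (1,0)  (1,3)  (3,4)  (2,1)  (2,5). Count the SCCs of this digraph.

2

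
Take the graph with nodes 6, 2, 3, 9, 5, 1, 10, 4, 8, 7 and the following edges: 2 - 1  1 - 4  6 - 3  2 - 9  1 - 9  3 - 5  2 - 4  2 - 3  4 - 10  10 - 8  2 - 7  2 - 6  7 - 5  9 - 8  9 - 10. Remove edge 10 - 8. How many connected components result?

10 and 8 are still connected via 10-9-8, so the component count stays at 1.

1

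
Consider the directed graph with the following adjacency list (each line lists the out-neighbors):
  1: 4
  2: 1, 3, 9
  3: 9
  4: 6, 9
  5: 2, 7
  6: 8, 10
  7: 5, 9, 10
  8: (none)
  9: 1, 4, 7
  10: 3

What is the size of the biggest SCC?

{1, 2, 3, 4, 5, 6, 7, 9, 10} are all mutually reachable — one SCC of size 9.
{8} is an SCC by itself.
The largest has 9 vertices.

9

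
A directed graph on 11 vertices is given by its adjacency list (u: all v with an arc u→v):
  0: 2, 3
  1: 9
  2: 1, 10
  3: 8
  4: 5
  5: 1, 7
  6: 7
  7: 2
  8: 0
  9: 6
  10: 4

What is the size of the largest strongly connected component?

{1, 2, 4, 5, 6, 7, 9, 10} are all mutually reachable — one SCC of size 8.
{0, 3, 8} are all mutually reachable — one SCC of size 3.
The largest has 8 vertices.

8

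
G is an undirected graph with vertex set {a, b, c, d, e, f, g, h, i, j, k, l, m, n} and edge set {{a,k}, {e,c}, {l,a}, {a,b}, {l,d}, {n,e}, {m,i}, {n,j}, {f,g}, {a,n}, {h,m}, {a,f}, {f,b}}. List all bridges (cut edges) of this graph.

a-k, a-l, a-n, c-e, d-l, e-n, f-g, h-m, i-m, j-n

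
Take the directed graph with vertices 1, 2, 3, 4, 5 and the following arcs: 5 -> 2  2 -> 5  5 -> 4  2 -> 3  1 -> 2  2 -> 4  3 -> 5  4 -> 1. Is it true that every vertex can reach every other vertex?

Yes

From 5 we can reach every vertex (1, 2, 3, 4, 5), and every vertex can reach 5 (1, 2, 3, 4, 5). So the whole graph is one strongly connected component.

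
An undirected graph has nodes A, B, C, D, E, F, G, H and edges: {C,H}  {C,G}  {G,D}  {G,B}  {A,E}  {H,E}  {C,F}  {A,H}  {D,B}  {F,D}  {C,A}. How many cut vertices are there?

1

Removing C increases the component count from 1 to 2, so C is a cut vertex.
By contrast removing D leaves 1 component; it is not a cut vertex. No other vertex is a cut vertex either.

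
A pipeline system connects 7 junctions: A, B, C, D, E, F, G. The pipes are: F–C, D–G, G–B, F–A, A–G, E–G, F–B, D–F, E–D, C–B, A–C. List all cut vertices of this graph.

none

Removing F, for instance, still leaves 1 component. No single vertex removal increases the component count — the graph has no articulation points.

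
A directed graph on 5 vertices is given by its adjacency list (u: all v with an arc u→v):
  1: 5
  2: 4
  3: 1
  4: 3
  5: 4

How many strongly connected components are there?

{1, 3, 4, 5} are all mutually reachable — one SCC of size 4.
{2} is an SCC by itself.
That gives 2 strongly connected components.

2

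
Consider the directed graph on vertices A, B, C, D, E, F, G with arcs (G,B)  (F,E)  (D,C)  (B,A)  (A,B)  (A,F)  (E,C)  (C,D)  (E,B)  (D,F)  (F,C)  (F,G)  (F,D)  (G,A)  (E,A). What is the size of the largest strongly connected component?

{A, B, C, D, E, F, G} are all mutually reachable — one SCC of size 7.
The largest has 7 vertices.

7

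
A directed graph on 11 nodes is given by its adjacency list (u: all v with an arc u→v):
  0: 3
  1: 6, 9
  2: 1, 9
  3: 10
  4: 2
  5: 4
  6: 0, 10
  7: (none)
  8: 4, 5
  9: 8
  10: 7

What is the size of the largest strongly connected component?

6

{1, 2, 4, 5, 8, 9} are all mutually reachable — one SCC of size 6.
{7} is an SCC by itself.
{10} is an SCC by itself.
{3} is an SCC by itself.
{6} is an SCC by itself.
(and 1 more singleton SCC)
The largest has 6 vertices.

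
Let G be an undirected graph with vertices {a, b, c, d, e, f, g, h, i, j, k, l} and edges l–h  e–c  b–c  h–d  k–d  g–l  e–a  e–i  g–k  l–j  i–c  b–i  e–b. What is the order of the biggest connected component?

f is isolated — a component by itself.
Starting from a we can reach a, b, c, e, i. That is one component of size 5.
Starting from d we can reach d, g, h, j, k, l. That is one component of size 6.
The largest has 6 vertices.

6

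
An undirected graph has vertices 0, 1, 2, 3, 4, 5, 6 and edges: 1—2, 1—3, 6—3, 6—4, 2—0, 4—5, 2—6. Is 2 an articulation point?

Yes

Deleting 2 raises the number of components from 1 to 2, so 2 is a cut vertex.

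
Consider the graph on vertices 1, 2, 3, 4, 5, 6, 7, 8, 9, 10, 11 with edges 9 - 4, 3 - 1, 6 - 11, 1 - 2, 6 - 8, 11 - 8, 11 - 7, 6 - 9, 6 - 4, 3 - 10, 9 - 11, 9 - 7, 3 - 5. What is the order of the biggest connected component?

Starting from 1 we can reach 1, 2, 3, 5, 10. That is one component of size 5.
Starting from 4 we can reach 4, 6, 7, 8, 9, 11. That is one component of size 6.
The largest has 6 vertices.

6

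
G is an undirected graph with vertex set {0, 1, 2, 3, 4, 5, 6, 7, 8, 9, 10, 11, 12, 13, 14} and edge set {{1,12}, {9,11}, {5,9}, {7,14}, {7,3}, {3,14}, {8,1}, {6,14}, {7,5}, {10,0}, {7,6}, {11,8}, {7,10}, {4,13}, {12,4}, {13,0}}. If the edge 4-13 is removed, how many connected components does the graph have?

2

4 and 13 are still connected via 4-12-1-8-11-9-5-7-10-0-13, so the component count stays at 2.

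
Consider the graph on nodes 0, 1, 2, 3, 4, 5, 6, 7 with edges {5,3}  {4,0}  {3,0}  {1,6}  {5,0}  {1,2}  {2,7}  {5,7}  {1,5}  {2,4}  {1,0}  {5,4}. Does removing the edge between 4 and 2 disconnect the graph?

No

After removing 4—2, the path 4-5-1-2 still connects them, so the edge is not a bridge.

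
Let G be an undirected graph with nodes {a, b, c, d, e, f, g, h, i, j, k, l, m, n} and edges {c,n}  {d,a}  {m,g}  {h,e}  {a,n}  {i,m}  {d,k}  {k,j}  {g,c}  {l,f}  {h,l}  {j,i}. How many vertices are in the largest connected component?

b is isolated — a component by itself.
Starting from e we can reach e, f, h, l. That is one component of size 4.
Starting from a we can reach a, c, d, g, i, j, k, m, n. That is one component of size 9.
The largest has 9 vertices.

9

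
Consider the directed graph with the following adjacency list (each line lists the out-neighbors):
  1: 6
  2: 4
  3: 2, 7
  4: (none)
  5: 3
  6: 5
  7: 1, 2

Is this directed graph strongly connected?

No

There is no directed path from 2 to 3, so the graph is not strongly connected.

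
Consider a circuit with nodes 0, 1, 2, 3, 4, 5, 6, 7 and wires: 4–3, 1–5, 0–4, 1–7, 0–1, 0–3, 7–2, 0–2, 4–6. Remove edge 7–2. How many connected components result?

7 and 2 are still connected via 7-1-0-2, so the component count stays at 1.

1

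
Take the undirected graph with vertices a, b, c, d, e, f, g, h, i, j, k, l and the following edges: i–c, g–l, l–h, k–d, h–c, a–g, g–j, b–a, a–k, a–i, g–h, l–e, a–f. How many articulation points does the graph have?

4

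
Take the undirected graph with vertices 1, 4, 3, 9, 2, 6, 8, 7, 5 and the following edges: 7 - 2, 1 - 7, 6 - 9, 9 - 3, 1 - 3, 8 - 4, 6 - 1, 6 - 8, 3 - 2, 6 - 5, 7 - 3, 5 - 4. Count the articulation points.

Removing 6 increases the component count from 1 to 2, so 6 is a cut vertex.
By contrast removing 2 leaves 1 component; it is not a cut vertex. No other vertex is a cut vertex either.

1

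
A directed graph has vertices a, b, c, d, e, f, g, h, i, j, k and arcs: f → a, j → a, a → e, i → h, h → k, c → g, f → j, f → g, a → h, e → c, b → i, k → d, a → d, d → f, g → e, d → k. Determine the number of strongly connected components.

4

{a, d, f, h, j, k} are all mutually reachable — one SCC of size 6.
{c, e, g} are all mutually reachable — one SCC of size 3.
{b} is an SCC by itself.
{i} is an SCC by itself.
That gives 4 strongly connected components.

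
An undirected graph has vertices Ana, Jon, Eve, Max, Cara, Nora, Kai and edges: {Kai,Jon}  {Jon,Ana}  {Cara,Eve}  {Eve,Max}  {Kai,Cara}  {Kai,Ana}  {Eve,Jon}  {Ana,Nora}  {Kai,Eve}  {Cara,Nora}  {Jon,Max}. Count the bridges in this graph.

The edges on the cycle Kai-Cara-Nora-Ana-Jon-Kai are not bridges since each lies on that cycle.
Every edge lies on some cycle, so there are no bridges.

0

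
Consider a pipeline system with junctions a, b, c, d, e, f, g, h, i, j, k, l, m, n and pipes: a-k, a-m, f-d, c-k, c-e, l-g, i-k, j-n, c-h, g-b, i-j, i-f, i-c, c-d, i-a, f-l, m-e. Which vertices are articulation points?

c, f, g, i, j, l

Removing c increases the component count from 1 to 2, so c is a cut vertex.
Removing f increases the component count from 1 to 2, so f is a cut vertex.
Removing g increases the component count from 1 to 2, so g is a cut vertex.
Likewise i, j, l are cut vertices.
By contrast removing d leaves 1 component; it is not a cut vertex. No other vertex is a cut vertex either.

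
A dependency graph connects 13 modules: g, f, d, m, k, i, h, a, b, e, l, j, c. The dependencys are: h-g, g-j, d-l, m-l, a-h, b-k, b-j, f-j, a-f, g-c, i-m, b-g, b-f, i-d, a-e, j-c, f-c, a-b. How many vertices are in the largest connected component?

Starting from d we can reach d, i, l, m. That is one component of size 4.
Starting from a we can reach a, b, c, e, f, g, h, j, k. That is one component of size 9.
The largest has 9 vertices.

9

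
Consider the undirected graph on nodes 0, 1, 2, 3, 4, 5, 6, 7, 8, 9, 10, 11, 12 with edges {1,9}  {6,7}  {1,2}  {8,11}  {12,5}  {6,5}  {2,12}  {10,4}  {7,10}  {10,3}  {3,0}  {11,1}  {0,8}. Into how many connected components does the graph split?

Starting from 0 we can reach 0, 1, 2, 3, 4, 5, 6, 7, 8, 9, 10, 11, 12. That is one component of size 13.
Total: 1 component.

1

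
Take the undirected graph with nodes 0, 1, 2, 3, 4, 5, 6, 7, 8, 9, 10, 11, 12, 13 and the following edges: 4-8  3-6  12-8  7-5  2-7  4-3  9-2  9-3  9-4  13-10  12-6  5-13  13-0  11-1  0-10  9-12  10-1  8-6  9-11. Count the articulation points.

1

Removing 9 increases the component count from 1 to 2, so 9 is a cut vertex.
By contrast removing 6 leaves 1 component; it is not a cut vertex. No other vertex is a cut vertex either.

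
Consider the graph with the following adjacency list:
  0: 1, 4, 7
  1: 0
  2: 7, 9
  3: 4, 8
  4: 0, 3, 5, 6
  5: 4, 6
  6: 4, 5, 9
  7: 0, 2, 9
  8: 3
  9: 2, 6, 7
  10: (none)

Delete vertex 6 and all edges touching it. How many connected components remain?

2

With 6 gone, the remaining components are: {10}; {0, 1, 2, 3, 4, 5, 7, 8, 9}.
That is 2 components.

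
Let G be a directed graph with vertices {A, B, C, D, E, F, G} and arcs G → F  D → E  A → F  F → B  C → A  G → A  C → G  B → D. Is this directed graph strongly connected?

No

There is no directed path from G to C, so the graph is not strongly connected.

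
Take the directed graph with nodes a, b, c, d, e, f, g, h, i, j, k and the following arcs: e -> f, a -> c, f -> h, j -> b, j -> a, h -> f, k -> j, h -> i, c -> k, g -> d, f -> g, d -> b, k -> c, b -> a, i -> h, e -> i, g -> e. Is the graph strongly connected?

No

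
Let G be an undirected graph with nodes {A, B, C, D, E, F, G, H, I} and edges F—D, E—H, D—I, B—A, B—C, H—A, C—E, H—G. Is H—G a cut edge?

Yes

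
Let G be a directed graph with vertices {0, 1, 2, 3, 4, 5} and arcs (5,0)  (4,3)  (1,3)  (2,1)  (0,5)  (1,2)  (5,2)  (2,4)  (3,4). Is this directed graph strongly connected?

No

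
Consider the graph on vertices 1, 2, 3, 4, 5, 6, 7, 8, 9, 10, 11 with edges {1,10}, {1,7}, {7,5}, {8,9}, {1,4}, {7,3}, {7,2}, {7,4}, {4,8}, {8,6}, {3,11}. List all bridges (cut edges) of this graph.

1-10, 11-3, 2-7, 3-7, 4-8, 5-7, 6-8, 8-9

The edges on the cycle 1-7-4-1 are not bridges since each lies on that cycle.
But removing 11 - 3 disconnects 11 from 3; removing 8 - 6 disconnects 8 from 6; removing 7 - 3 disconnects 7 from 3; removing 4 - 8 disconnects 4 from 8 — these are bridges.
In total 8 edges are bridges.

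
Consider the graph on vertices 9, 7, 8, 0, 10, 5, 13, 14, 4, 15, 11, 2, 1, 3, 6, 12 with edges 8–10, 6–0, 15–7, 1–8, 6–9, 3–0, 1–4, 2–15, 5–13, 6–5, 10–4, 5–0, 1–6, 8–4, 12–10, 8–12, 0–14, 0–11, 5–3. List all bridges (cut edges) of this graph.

0-11, 0-14, 1-6, 13-5, 15-2, 15-7, 6-9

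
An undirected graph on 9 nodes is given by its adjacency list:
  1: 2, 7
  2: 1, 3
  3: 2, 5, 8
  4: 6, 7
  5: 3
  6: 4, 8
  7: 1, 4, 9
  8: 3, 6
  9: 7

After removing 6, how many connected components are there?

1

With 6 gone, the remaining components are: {1, 2, 3, 4, 5, 7, 8, 9}.
That is 1 component.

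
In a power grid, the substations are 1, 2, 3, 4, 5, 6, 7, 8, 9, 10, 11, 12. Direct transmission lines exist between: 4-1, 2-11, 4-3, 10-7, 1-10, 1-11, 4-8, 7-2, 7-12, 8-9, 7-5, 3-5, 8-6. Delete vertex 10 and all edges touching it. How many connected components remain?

With 10 gone, the remaining components are: {1, 2, 3, 4, 5, 6, 7, 8, 9, 11, 12}.
That is 1 component.

1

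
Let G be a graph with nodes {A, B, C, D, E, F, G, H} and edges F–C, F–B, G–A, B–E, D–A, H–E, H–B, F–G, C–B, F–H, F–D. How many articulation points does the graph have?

1

Removing F increases the component count from 1 to 2, so F is a cut vertex.
By contrast removing A leaves 1 component; it is not a cut vertex. No other vertex is a cut vertex either.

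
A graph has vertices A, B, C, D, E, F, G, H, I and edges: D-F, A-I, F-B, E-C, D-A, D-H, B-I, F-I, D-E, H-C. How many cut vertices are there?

1

Removing D increases the component count from 2 to 3, so D is a cut vertex.
By contrast removing C leaves 2 components; it is not a cut vertex. No other vertex is a cut vertex either.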